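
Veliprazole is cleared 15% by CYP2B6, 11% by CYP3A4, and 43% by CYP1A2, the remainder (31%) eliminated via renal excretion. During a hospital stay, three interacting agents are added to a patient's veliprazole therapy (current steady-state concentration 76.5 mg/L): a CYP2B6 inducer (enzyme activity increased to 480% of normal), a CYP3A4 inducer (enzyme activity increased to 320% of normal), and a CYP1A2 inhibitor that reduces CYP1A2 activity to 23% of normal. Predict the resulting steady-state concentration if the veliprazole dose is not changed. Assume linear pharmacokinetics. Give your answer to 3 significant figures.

The CYP2B6 pathway (15% of clearance) is boosted to 4.8× activity: 0.15 × 4.8 = 0.72.
The CYP3A4 pathway (11% of clearance) increases to 3.2× activity: 0.11 × 3.2 = 0.352.
The CYP1A2 pathway (43% of clearance) drops to 0.23× activity: 0.43 × 0.23 = 0.0989.
The remaining 31% of clearance is unaffected.
Relative clearance = 0.72 + 0.352 + 0.0989 + 0.31 = 1.4809.
Steady-state concentration ∝ 1/CL: new value = 76.5 / 1.4809 = 51.7 mg/L.

51.7 mg/L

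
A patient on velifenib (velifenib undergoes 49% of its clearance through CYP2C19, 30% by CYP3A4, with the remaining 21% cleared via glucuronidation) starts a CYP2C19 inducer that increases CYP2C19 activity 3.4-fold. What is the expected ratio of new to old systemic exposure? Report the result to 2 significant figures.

The CYP2C19 pathway (49% of clearance) is boosted to 3.4× activity: 0.49 × 3.4 = 1.666.
CYP3A4 (30%) and the residual 21% are unaffected.
CL_new/CL_old = 1.666 + 0.3 + 0.21 = 2.176.
Since systemic exposure ∝ 1/CL, the ratio is 1 / 2.176 = 0.46.

0.46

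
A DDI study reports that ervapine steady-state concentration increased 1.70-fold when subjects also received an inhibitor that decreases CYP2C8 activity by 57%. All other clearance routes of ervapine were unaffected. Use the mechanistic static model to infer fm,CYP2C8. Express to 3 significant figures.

0.722

Let fm be the CYP2C8 fraction. New clearance relative to baseline = fm × 0.43 + (1 − fm).
Steady-state concentration ratio = 1 / (new CL fraction), so new CL fraction = 1 / 1.70 = 0.5882.
fm × 0.43 + 1 − fm = 0.5882  ⇒  fm × (0.43 − 1) = −0.4118  ⇒  fm = 0.722.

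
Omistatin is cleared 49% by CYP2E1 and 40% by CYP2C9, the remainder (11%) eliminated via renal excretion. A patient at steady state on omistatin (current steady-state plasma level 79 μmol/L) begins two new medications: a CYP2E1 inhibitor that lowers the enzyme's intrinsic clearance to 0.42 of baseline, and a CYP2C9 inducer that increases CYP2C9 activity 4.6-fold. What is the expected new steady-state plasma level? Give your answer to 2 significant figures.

The CYP2E1 pathway (49% of clearance) falls to 0.42× activity: 0.49 × 0.42 = 0.2058.
The CYP2C9 pathway (40% of clearance) rises to 4.6× activity: 0.4 × 4.6 = 1.84.
The remaining 11% of clearance is unaffected.
Relative clearance = 0.2058 + 1.84 + 0.11 = 2.1558.
Dividing the baseline by the relative clearance: 79 / 2.1558 = 37 μmol/L.

37 μmol/L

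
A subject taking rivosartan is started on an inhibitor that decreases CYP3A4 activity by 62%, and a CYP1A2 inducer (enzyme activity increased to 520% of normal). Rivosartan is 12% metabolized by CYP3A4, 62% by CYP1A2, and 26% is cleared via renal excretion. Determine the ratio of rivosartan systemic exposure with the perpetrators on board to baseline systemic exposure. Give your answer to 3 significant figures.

0.283

CYP3A4: 0.12 × 0.38 = 0.0456
CYP1A2: 0.62 × 5.2 = 3.224
Other: 0.26 (unchanged)
CL_new/CL_old = 0.0456 + 3.224 + 0.26 = 3.5296.
Because systemic exposure varies inversely with clearance, the combined effect is 1 / 3.5296 = 0.283.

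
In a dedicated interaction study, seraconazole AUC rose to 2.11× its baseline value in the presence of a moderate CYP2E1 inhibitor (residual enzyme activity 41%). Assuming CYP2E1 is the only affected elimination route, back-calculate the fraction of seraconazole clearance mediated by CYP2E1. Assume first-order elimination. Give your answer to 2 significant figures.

Call the CYP2E1 fraction fm. After the interaction, CL_new/CL_old = fm × 0.41 + (1 − fm).
AUC ratio = 1 / (new CL fraction), so new CL fraction = 1 / 2.11 = 0.4739.
fm × 0.41 + 1 − fm = 0.4739  ⇒  fm × (0.41 − 1) = −0.5261  ⇒  fm = 0.89.

0.89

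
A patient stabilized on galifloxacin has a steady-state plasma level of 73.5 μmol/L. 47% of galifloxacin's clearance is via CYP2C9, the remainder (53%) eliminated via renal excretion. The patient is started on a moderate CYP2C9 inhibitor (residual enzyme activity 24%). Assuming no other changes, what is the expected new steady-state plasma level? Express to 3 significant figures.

The CYP2C9 pathway (47% of clearance) drops to 0.24× activity: 0.47 × 0.24 = 0.1128.
Non-CYP routes (53%) are unchanged.
CL_new/CL_old = 0.1128 + 0.53 = 0.6428.
With dosing unchanged, steady-state plasma level scales as 1/CL: 73.5 / 0.6428 = 114 μmol/L.

114 μmol/L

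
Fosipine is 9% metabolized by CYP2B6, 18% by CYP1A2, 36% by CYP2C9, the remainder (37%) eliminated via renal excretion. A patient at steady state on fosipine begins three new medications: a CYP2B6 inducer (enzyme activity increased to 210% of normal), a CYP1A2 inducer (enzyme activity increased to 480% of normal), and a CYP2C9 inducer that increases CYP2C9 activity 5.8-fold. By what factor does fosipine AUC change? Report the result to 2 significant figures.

The CYP2B6 pathway (9% of clearance) is boosted to 2.1× activity: 0.09 × 2.1 = 0.189.
The CYP1A2 pathway (18% of clearance) increases to 4.8× activity: 0.18 × 4.8 = 0.864.
The CYP2C9 pathway (36% of clearance) increases to 5.8× activity: 0.36 × 5.8 = 2.088.
Non-CYP routes (37%) are unchanged.
CL_new/CL_old = 0.189 + 0.864 + 2.088 + 0.37 = 3.511.
Net AUC ratio = 1 / 3.511 = 0.28.

0.28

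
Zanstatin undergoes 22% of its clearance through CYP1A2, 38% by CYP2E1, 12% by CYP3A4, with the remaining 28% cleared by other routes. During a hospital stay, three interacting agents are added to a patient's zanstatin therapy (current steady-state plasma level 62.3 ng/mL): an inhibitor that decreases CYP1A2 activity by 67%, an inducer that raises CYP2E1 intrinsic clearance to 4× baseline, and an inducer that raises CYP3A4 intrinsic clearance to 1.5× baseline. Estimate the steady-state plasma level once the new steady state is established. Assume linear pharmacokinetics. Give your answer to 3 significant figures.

The CYP1A2 pathway (22% of clearance) drops to 0.33× activity: 0.22 × 0.33 = 0.0726.
The CYP2E1 pathway (38% of clearance) is boosted to 4× activity: 0.38 × 4 = 1.52.
The CYP3A4 pathway (12% of clearance) rises to 1.5× activity: 0.12 × 1.5 = 0.18.
The remaining 28% of clearance is unaffected.
CL_new/CL_old = 0.0726 + 1.52 + 0.18 + 0.28 = 2.0526.
New steady-state plasma level = 62.3 / 2.0526 = 30.4 ng/mL (concentration scales inversely with clearance).

30.4 ng/mL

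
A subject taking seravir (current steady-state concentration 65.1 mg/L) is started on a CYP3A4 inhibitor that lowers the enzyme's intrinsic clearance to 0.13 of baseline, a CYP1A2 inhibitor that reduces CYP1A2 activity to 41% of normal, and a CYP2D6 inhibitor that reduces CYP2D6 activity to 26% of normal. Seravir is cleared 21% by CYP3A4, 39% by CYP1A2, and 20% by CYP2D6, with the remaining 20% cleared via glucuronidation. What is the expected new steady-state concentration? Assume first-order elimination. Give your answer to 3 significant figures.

The CYP3A4 pathway (21% of clearance) is reduced to 0.13× activity: 0.21 × 0.13 = 0.0273.
The CYP1A2 pathway (39% of clearance) falls to 0.41× activity: 0.39 × 0.41 = 0.1599.
The CYP2D6 pathway (20% of clearance) drops to 0.26× activity: 0.2 × 0.26 = 0.052.
The remaining 20% of clearance is unaffected.
New clearance relative to baseline: 0.0273 + 0.1599 + 0.052 + 0.2 = 0.4392.
New steady-state concentration = 65.1 / 0.4392 = 148 mg/L (concentration scales inversely with clearance).

148 mg/L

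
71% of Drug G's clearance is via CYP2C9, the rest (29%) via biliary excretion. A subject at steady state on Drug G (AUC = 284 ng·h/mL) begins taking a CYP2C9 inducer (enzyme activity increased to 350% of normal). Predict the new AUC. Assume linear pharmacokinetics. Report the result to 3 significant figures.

102 ng·h/mL

CYP2C9: 0.71 × 3.5 = 2.485
Other: 0.29 (unchanged)
CL_new/CL_old = 2.485 + 0.29 = 2.775.
New AUC = baseline ÷ relative clearance = 284 / 2.775 = 102 ng·h/mL.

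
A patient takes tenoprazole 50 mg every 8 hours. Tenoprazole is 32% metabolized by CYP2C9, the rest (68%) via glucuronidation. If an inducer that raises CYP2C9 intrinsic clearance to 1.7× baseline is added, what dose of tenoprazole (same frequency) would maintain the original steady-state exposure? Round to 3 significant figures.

61.2 mg

The CYP2C9 pathway (32% of clearance) increases to 1.7× activity: 0.32 × 1.7 = 0.544.
The remaining 68% of clearance is unaffected.
Relative clearance = 0.544 + 0.68 = 1.224.
Exposure is unchanged when dose changes in proportion to clearance. New dose = 50 mg × 1.224 = 61.2 mg.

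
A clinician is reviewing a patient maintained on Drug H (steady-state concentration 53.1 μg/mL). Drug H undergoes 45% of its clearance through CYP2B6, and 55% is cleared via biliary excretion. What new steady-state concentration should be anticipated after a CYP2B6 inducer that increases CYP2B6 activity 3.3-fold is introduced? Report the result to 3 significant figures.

The CYP2B6 pathway (45% of clearance) rises to 3.3× activity: 0.45 × 3.3 = 1.485.
Non-CYP routes (55%) are unchanged.
New clearance relative to baseline: 1.485 + 0.55 = 2.035.
New steady-state concentration = baseline ÷ relative clearance = 53.1 / 2.035 = 26.1 μg/mL.

26.1 μg/mL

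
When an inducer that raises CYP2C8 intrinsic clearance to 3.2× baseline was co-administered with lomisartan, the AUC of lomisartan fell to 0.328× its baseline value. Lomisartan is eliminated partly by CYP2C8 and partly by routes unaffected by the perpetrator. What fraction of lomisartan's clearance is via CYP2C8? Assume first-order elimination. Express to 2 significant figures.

0.93

Call the CYP2C8 fraction fm. After the interaction, CL_new/CL_old = fm × 3.2 + (1 − fm).
AUC ratio = 1 / (new CL fraction), so new CL fraction = 1 / 0.328 = 3.049.
fm × 3.2 + 1 − fm = 3.049  ⇒  fm × (3.2 − 1) = 2.049  ⇒  fm = 0.93.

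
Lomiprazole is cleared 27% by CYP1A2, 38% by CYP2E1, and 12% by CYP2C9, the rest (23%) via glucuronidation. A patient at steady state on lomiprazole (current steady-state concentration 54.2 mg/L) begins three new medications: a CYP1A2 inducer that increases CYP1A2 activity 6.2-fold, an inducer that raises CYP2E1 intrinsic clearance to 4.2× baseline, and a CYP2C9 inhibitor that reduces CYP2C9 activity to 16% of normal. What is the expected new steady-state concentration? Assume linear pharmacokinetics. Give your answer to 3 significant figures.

15.4 mg/L

CYP1A2: 0.27 × 6.2 = 1.674
CYP2E1: 0.38 × 4.2 = 1.596
CYP2C9: 0.12 × 0.16 = 0.0192
Other: 0.23 (unchanged)
CL_new/CL_old = 1.674 + 1.596 + 0.0192 + 0.23 = 3.5192.
New steady-state concentration = 54.2 / 3.5192 = 15.4 mg/L (concentration scales inversely with clearance).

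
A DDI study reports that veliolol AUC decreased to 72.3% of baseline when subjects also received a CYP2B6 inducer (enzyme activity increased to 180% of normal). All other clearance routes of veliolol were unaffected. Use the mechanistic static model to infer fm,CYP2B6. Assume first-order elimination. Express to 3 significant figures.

0.479

Call the CYP2B6 fraction fm. After the interaction, CL_new/CL_old = fm × 1.8 + (1 − fm).
AUC ratio = 1 / (new CL fraction), so new CL fraction = 1 / 0.723 = 1.383.
fm × 1.8 + 1 − fm = 1.383  ⇒  fm × (1.8 − 1) = 0.3831  ⇒  fm = 0.479.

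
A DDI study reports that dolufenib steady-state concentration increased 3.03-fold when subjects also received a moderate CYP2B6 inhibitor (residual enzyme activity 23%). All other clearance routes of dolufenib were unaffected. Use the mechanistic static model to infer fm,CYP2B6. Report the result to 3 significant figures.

0.870

CL'/CL = 1 / 3.03 = 0.33
0.23·fm + (1 − fm) = 0.33
fm = (0.33 − 1) / (0.23 − 1) = 0.870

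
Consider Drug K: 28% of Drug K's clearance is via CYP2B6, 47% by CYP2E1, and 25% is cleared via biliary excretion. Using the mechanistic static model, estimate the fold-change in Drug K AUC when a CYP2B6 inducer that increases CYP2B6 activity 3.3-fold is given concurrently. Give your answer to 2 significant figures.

CYP2B6: 0.28 × 3.3 = 0.924
CYP2E1: 0.47 (unchanged)
Other: 0.25 (unchanged)
New clearance relative to baseline: 0.924 + 0.47 + 0.25 = 1.644.
AUC is inversely proportional to clearance, so the fold-change is 1 / 1.644 = 0.61.

0.61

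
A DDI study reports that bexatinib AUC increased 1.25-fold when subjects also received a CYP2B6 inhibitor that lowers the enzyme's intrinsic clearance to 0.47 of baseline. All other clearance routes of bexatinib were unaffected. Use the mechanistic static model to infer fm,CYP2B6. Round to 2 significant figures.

Call the CYP2B6 fraction fm. After the interaction, CL_new/CL_old = fm × 0.47 + (1 − fm).
AUC ratio = 1 / (new CL fraction), so new CL fraction = 1 / 1.25 = 0.8.
fm × 0.47 + 1 − fm = 0.8  ⇒  fm × (0.47 − 1) = −0.2  ⇒  fm = 0.38.

0.38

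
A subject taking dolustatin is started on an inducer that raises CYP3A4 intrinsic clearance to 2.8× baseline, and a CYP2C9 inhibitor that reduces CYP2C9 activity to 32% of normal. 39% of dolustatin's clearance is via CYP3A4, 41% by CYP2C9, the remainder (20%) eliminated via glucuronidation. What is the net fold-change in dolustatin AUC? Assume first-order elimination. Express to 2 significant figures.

0.70

The CYP3A4 pathway (39% of clearance) is boosted to 2.8× activity: 0.39 × 2.8 = 1.092.
The CYP2C9 pathway (41% of clearance) is reduced to 0.32× activity: 0.41 × 0.32 = 0.1312.
Non-CYP routes (20%) are unchanged.
New clearance relative to baseline: 1.092 + 0.1312 + 0.2 = 1.4232.
Because AUC varies inversely with clearance, the combined effect is 1 / 1.4232 = 0.70.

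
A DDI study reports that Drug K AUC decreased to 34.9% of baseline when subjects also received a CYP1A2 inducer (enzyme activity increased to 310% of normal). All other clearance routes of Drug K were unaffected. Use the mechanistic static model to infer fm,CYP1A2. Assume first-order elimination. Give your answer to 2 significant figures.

0.89

Write x for the fraction cleared via CYP1A2. The observed AUC change means clearance rose to 1/0.349 = 2.865 of baseline.
Only the CYP1A2 route changed, so 2.865 = x·3.1 + (1 − x), giving x = 0.89.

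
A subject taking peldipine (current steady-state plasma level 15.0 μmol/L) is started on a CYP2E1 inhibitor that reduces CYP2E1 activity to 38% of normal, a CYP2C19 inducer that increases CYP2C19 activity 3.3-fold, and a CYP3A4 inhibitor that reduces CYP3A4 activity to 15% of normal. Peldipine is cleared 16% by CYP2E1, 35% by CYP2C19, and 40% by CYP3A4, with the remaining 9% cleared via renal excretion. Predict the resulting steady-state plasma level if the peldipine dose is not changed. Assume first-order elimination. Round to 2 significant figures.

11 μmol/L

The CYP2E1 pathway (16% of clearance) drops to 0.38× activity: 0.16 × 0.38 = 0.0608.
The CYP2C19 pathway (35% of clearance) increases to 3.3× activity: 0.35 × 3.3 = 1.155.
The CYP3A4 pathway (40% of clearance) is reduced to 0.15× activity: 0.4 × 0.15 = 0.06.
The remaining 9% of clearance is unaffected.
CL_new/CL_old = 0.0608 + 1.155 + 0.06 + 0.09 = 1.3658.
New steady-state plasma level = 15.0 / 1.3658 = 11 μmol/L (concentration scales inversely with clearance).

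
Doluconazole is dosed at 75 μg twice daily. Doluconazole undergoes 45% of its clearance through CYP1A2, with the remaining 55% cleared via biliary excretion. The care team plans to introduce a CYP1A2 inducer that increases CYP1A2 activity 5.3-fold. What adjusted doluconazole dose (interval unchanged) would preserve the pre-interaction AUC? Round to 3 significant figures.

220 μg

The CYP1A2 pathway (45% of clearance) increases to 5.3× activity: 0.45 × 5.3 = 2.385.
The remaining 55% of clearance is unaffected.
Relative clearance = 2.385 + 0.55 = 2.935.
Exposure is unchanged when dose changes in proportion to clearance. New dose = 75 μg × 2.935 = 220 μg.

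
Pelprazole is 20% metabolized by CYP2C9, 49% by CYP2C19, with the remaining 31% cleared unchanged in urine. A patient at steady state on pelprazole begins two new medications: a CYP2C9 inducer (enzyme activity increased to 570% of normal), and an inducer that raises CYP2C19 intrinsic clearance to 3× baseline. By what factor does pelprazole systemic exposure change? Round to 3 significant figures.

CYP2C9: 0.2 × 5.7 = 1.14
CYP2C19: 0.49 × 3 = 1.47
Other: 0.31 (unchanged)
CL_new/CL_old = 1.14 + 1.47 + 0.31 = 2.92.
Net systemic exposure ratio = 1 / 2.92 = 0.342.

0.342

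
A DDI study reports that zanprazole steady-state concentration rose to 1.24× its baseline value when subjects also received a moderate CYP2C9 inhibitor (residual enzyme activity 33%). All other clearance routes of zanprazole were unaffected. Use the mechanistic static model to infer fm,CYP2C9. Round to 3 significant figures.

CL'/CL = 1 / 1.24 = 0.8065
0.33·fm + (1 − fm) = 0.8065
fm = (0.8065 − 1) / (0.33 − 1) = 0.289

0.289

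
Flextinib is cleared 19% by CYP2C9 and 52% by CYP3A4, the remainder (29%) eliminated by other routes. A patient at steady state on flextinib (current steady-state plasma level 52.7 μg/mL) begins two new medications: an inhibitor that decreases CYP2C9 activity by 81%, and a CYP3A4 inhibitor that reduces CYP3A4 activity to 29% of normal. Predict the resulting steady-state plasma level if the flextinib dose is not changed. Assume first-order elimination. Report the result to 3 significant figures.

111 μg/mL

The CYP2C9 pathway (19% of clearance) is reduced to 0.19× activity: 0.19 × 0.19 = 0.0361.
The CYP3A4 pathway (52% of clearance) drops to 0.29× activity: 0.52 × 0.29 = 0.1508.
The remaining 29% of clearance is unaffected.
New clearance relative to baseline: 0.0361 + 0.1508 + 0.29 = 0.4769.
Dividing the baseline by the relative clearance: 52.7 / 0.4769 = 111 μg/mL.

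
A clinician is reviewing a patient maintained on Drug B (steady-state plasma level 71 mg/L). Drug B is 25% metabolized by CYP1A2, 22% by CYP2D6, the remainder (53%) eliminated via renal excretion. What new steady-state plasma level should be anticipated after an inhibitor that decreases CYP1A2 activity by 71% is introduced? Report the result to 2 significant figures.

86 mg/L

The CYP1A2 pathway (25% of clearance) falls to 0.29× activity: 0.25 × 0.29 = 0.0725.
CYP2D6 (22%) and the residual 53% are unaffected.
Relative clearance = 0.0725 + 0.22 + 0.53 = 0.8225.
Steady-state plasma level ∝ 1/CL, so new value = 71 / 0.8225 = 86 mg/L.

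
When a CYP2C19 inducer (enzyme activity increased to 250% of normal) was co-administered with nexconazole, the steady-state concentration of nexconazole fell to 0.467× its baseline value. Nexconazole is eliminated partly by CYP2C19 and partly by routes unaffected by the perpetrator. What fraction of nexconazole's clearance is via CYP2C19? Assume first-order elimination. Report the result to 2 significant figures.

Write x for the fraction cleared via CYP2C19. The observed steady-state concentration change means clearance rose to 1/0.467 = 2.141 of baseline.
Only the CYP2C19 route changed, so 2.141 = x·2.5 + (1 − x), giving x = 0.76.

0.76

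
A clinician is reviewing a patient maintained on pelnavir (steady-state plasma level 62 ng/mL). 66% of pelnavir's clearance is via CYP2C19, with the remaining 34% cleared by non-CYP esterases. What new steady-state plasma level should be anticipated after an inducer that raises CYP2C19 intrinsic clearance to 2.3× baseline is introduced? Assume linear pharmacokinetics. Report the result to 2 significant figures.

CYP2C19: 0.66 × 2.3 = 1.518
Other: 0.34 (unchanged)
CL_new/CL_old = 1.518 + 0.34 = 1.858.
With dosing unchanged, steady-state plasma level scales as 1/CL: 62 / 1.858 = 33 ng/mL.

33 ng/mL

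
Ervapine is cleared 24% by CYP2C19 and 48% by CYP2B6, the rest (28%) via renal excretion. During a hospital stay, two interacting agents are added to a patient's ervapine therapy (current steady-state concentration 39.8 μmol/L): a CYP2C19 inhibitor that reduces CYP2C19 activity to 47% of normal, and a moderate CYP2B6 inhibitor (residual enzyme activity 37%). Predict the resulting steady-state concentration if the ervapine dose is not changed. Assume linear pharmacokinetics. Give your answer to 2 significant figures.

The CYP2C19 pathway (24% of clearance) is reduced to 0.47× activity: 0.24 × 0.47 = 0.1128.
The CYP2B6 pathway (48% of clearance) drops to 0.37× activity: 0.48 × 0.37 = 0.1776.
Non-CYP routes (28%) are unchanged.
CL_new/CL_old = 0.1128 + 0.1776 + 0.28 = 0.5704.
Steady-state concentration ∝ 1/CL: new value = 39.8 / 0.5704 = 70 μmol/L.

70 μmol/L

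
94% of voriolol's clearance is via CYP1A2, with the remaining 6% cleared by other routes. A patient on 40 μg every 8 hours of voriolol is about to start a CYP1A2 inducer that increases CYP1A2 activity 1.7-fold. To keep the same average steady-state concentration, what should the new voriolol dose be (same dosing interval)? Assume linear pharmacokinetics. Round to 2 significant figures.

CYP1A2: 0.94 × 1.7 = 1.598
Other: 0.06 (unchanged)
CL_new/CL_old = 1.598 + 0.06 = 1.658.
To maintain the same steady-state level, dose must scale with clearance: new dose = 40 × 1.658 = 66 μg.

66 μg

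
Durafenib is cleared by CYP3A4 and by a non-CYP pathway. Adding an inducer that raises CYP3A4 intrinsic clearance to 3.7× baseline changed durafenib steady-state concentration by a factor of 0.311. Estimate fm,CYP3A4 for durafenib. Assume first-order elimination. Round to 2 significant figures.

CL'/CL = 1 / 0.311 = 3.215
3.7·fm + (1 − fm) = 3.215
fm = (3.215 − 1) / (3.7 − 1) = 0.82

0.82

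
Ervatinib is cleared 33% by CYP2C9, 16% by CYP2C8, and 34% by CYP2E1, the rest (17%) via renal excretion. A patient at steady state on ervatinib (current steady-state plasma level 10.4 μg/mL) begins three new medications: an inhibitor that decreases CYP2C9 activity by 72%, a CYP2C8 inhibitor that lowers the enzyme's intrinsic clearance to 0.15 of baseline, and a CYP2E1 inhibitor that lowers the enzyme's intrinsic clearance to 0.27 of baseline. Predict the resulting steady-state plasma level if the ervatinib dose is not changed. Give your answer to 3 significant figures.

CYP2C9: 0.33 × 0.28 = 0.0924
CYP2C8: 0.16 × 0.15 = 0.024
CYP2E1: 0.34 × 0.27 = 0.0918
Other: 0.17 (unchanged)
New clearance relative to baseline: 0.0924 + 0.024 + 0.0918 + 0.17 = 0.3782.
Dividing the baseline by the relative clearance: 10.4 / 0.3782 = 27.5 μg/mL.

27.5 μg/mL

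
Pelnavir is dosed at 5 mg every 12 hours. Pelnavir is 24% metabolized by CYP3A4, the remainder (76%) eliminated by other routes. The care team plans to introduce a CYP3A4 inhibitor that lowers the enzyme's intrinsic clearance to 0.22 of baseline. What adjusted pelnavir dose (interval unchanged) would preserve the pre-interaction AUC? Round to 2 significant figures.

4.1 mg

CYP3A4: 0.24 × 0.22 = 0.0528
Other: 0.76 (unchanged)
Relative clearance = 0.0528 + 0.76 = 0.8128.
Css,avg = (dose rate)/CL, so holding Css fixed requires dose ∝ CL: 5 × 0.8128 = 4.1 mg.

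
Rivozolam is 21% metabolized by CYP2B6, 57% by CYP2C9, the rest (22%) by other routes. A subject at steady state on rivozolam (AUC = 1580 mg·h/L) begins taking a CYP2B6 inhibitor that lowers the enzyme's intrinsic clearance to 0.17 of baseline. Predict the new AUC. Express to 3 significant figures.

CYP2B6: 0.21 × 0.17 = 0.0357
CYP2C9: 0.57 (unchanged)
Other: 0.22 (unchanged)
CL_new/CL_old = 0.0357 + 0.57 + 0.22 = 0.8257.
AUC ∝ 1/CL, so new value = 1580 / 0.8257 = 1.91 × 10³ mg·h/L.

1.91 × 10³ mg·h/L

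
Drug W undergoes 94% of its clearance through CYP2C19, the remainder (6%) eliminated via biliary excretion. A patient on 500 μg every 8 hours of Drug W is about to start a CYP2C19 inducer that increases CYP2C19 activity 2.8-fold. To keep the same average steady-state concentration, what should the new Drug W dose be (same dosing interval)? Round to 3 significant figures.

The CYP2C19 pathway (94% of clearance) rises to 2.8× activity: 0.94 × 2.8 = 2.632.
The remaining 6% of clearance is unaffected.
CL_new/CL_old = 2.632 + 0.06 = 2.692.
Exposure is unchanged when dose changes in proportion to clearance. New dose = 500 μg × 2.692 = 1.35 × 10³ μg.

1.35 × 10³ μg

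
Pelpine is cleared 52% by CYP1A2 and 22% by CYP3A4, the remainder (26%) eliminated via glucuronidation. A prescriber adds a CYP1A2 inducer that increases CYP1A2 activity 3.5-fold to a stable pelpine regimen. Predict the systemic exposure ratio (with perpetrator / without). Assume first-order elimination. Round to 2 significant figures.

0.43

CYP1A2: 0.52 × 3.5 = 1.82
CYP3A4: 0.22 (unchanged)
Other: 0.26 (unchanged)
Relative clearance = 1.82 + 0.22 + 0.26 = 2.3.
Systemic exposure ratio = CL_old/CL_new = 1 / 2.3 = 0.43.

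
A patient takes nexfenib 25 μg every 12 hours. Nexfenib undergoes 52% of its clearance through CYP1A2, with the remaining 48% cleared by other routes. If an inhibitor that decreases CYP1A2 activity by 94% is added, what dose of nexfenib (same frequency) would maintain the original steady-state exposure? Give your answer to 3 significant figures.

12.8 μg

The CYP1A2 pathway (52% of clearance) falls to 0.06× activity: 0.52 × 0.06 = 0.0312.
Non-CYP routes (48%) are unchanged.
CL_new/CL_old = 0.0312 + 0.48 = 0.5112.
To maintain the same steady-state level, dose must scale with clearance: new dose = 25 × 0.5112 = 12.8 μg.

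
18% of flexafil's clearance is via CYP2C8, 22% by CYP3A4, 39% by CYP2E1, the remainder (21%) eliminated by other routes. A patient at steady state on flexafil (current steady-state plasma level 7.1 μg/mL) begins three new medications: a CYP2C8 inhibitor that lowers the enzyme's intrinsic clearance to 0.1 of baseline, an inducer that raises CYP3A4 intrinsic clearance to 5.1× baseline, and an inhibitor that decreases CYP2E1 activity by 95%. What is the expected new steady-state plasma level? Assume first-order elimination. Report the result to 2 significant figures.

CYP2C8: 0.18 × 0.1 = 0.018
CYP3A4: 0.22 × 5.1 = 1.122
CYP2E1: 0.39 × 0.05 = 0.0195
Other: 0.21 (unchanged)
CL_new/CL_old = 0.018 + 1.122 + 0.0195 + 0.21 = 1.3695.
Steady-state plasma level ∝ 1/CL: new value = 7.1 / 1.3695 = 5.2 μg/mL.

5.2 μg/mL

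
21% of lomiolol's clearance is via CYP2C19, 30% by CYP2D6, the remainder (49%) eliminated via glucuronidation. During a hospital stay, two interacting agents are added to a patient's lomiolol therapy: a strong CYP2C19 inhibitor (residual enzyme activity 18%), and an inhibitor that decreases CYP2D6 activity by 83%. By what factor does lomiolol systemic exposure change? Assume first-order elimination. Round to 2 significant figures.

1.7

CYP2C19: 0.21 × 0.18 = 0.0378
CYP2D6: 0.3 × 0.17 = 0.051
Other: 0.49 (unchanged)
Relative clearance = 0.0378 + 0.051 + 0.49 = 0.5788.
Systemic exposure ∝ 1/CL: fold-change = 1 / 0.5788 = 1.7.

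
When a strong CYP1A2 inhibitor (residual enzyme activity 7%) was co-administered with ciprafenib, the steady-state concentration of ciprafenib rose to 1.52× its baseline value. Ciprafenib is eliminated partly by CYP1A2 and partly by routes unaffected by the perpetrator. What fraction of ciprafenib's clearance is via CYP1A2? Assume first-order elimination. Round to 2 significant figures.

Call the CYP1A2 fraction fm. After the interaction, CL_new/CL_old = fm × 0.07 + (1 − fm).
Steady-state concentration ratio = 1 / (new CL fraction), so new CL fraction = 1 / 1.52 = 0.6579.
fm × 0.07 + 1 − fm = 0.6579  ⇒  fm × (0.07 − 1) = −0.3421  ⇒  fm = 0.37.

0.37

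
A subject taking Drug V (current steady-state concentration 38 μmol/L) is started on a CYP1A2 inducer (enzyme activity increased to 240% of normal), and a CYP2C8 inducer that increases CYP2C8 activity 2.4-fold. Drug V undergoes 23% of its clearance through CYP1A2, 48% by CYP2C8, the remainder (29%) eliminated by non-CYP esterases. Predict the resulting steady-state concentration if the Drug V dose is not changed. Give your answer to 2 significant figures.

19 μmol/L

CYP1A2: 0.23 × 2.4 = 0.552
CYP2C8: 0.48 × 2.4 = 1.152
Other: 0.29 (unchanged)
Relative clearance = 0.552 + 1.152 + 0.29 = 1.994.
Dividing the baseline by the relative clearance: 38 / 1.994 = 19 μmol/L.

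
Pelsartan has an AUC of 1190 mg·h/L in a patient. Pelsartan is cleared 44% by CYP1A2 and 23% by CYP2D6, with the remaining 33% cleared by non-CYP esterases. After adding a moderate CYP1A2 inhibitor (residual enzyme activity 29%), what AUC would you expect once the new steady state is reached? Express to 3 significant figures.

The CYP1A2 pathway (44% of clearance) drops to 0.29× activity: 0.44 × 0.29 = 0.1276.
CYP2D6 (23%) and the residual 33% are unaffected.
Relative clearance = 0.1276 + 0.23 + 0.33 = 0.6876.
With dosing unchanged, AUC scales as 1/CL: 1190 / 0.6876 = 1.73 × 10³ mg·h/L.

1.73 × 10³ mg·h/L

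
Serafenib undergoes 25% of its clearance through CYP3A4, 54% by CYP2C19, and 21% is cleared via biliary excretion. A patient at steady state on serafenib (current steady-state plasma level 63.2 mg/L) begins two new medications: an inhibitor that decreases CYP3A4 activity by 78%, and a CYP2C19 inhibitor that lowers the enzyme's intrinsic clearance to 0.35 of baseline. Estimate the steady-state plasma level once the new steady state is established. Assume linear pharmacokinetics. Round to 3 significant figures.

139 mg/L

CYP3A4: 0.25 × 0.22 = 0.055
CYP2C19: 0.54 × 0.35 = 0.189
Other: 0.21 (unchanged)
CL_new/CL_old = 0.055 + 0.189 + 0.21 = 0.454.
New steady-state plasma level = 63.2 / 0.454 = 139 mg/L (concentration scales inversely with clearance).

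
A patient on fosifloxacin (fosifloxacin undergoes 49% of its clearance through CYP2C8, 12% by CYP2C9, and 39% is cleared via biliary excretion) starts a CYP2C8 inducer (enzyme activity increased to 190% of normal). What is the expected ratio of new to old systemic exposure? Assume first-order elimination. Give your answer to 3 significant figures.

0.694

CYP2C8: 0.49 × 1.9 = 0.931
CYP2C9: 0.12 (unchanged)
Other: 0.39 (unchanged)
New clearance relative to baseline: 0.931 + 0.12 + 0.39 = 1.441.
Since systemic exposure ∝ 1/CL, the ratio is 1 / 1.441 = 0.694.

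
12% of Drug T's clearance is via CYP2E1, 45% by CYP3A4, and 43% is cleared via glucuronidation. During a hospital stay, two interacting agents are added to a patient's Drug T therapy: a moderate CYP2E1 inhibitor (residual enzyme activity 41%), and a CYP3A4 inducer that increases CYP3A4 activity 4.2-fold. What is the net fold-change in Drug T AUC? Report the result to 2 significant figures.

0.42

The CYP2E1 pathway (12% of clearance) falls to 0.41× activity: 0.12 × 0.41 = 0.0492.
The CYP3A4 pathway (45% of clearance) is boosted to 4.2× activity: 0.45 × 4.2 = 1.89.
Non-CYP routes (43%) are unchanged.
CL_new/CL_old = 0.0492 + 1.89 + 0.43 = 2.3692.
Because AUC varies inversely with clearance, the combined effect is 1 / 2.3692 = 0.42.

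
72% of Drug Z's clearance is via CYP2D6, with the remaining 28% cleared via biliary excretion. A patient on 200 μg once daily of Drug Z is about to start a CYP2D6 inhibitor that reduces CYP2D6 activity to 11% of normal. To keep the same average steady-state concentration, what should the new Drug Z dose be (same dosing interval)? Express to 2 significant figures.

72 μg

The CYP2D6 pathway (72% of clearance) is reduced to 0.11× activity: 0.72 × 0.11 = 0.0792.
Non-CYP routes (28%) are unchanged.
Relative clearance = 0.0792 + 0.28 = 0.3592.
Css,avg = (dose rate)/CL, so holding Css fixed requires dose ∝ CL: 200 × 0.3592 = 72 μg.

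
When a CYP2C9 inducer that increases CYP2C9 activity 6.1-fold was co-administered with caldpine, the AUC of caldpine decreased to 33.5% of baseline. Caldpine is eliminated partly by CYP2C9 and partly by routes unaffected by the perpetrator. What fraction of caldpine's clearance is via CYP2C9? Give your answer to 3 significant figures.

CL'/CL = 1 / 0.335 = 2.985
6.1·fm + (1 − fm) = 2.985
fm = (2.985 − 1) / (6.1 − 1) = 0.389

0.389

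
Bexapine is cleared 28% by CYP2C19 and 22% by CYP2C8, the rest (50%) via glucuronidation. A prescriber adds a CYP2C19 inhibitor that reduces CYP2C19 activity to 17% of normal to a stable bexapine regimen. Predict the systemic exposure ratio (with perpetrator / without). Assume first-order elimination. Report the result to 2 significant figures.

The CYP2C19 pathway (28% of clearance) drops to 0.17× activity: 0.28 × 0.17 = 0.0476.
CYP2C8 (22%) and the residual 50% are unaffected.
Relative clearance = 0.0476 + 0.22 + 0.5 = 0.7676.
Systemic exposure ratio = CL_old/CL_new = 1 / 0.7676 = 1.3.

1.3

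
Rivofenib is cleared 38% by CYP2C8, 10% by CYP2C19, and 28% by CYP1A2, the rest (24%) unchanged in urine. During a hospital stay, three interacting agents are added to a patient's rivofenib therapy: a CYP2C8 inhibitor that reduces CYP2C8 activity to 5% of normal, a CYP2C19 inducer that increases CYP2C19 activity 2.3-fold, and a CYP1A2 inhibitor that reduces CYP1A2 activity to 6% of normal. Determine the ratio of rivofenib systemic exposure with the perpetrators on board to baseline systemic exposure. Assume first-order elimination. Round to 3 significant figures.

The CYP2C8 pathway (38% of clearance) is reduced to 0.05× activity: 0.38 × 0.05 = 0.019.
The CYP2C19 pathway (10% of clearance) increases to 2.3× activity: 0.1 × 2.3 = 0.23.
The CYP1A2 pathway (28% of clearance) is reduced to 0.06× activity: 0.28 × 0.06 = 0.0168.
Non-CYP routes (24%) are unchanged.
CL_new/CL_old = 0.019 + 0.23 + 0.0168 + 0.24 = 0.5058.
Systemic exposure ∝ 1/CL: fold-change = 1 / 0.5058 = 1.98.

1.98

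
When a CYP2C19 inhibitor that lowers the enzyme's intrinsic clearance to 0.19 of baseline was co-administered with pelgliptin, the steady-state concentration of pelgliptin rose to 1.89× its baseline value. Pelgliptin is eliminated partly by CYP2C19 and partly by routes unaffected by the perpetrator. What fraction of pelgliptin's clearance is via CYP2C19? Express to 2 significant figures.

CL'/CL = 1 / 1.89 = 0.5291
0.19·fm + (1 − fm) = 0.5291
fm = (0.5291 − 1) / (0.19 − 1) = 0.58

0.58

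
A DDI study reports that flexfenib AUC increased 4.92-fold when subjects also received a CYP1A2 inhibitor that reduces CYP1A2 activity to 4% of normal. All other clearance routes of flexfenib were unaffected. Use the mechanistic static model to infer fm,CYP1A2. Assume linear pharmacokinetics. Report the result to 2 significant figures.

CL'/CL = 1 / 4.92 = 0.2033
0.04·fm + (1 − fm) = 0.2033
fm = (0.2033 − 1) / (0.04 − 1) = 0.83

0.83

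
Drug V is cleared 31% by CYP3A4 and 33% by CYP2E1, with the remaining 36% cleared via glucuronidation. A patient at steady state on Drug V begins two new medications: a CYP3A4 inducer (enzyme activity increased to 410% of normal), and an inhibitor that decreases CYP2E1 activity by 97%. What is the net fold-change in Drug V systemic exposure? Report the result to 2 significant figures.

CYP3A4: 0.31 × 4.1 = 1.271
CYP2E1: 0.33 × 0.03 = 0.0099
Other: 0.36 (unchanged)
Relative clearance = 1.271 + 0.0099 + 0.36 = 1.6409.
Systemic exposure ∝ 1/CL: fold-change = 1 / 1.6409 = 0.61.

0.61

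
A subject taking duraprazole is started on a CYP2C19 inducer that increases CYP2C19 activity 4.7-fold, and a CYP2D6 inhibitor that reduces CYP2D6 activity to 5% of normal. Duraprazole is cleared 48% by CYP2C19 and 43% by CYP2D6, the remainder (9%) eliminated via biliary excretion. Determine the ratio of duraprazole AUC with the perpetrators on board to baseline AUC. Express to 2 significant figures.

0.42

CYP2C19: 0.48 × 4.7 = 2.256
CYP2D6: 0.43 × 0.05 = 0.0215
Other: 0.09 (unchanged)
Relative clearance = 2.256 + 0.0215 + 0.09 = 2.3675.
AUC ∝ 1/CL: fold-change = 1 / 2.3675 = 0.42.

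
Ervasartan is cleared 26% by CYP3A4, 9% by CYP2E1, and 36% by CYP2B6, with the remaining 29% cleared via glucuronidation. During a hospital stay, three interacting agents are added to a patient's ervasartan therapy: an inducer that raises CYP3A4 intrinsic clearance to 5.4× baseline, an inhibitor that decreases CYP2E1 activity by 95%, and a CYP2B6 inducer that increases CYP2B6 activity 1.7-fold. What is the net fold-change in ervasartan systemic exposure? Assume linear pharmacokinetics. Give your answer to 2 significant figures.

CYP3A4: 0.26 × 5.4 = 1.404
CYP2E1: 0.09 × 0.05 = 0.0045
CYP2B6: 0.36 × 1.7 = 0.612
Other: 0.29 (unchanged)
New clearance relative to baseline: 1.404 + 0.0045 + 0.612 + 0.29 = 2.3105.
Systemic exposure ∝ 1/CL: fold-change = 1 / 2.3105 = 0.43.

0.43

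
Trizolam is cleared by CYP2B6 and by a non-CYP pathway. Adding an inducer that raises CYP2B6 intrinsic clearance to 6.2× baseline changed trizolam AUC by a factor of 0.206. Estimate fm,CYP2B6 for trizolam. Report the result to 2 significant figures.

Write x for the fraction cleared via CYP2B6. The observed AUC change means clearance rose to 1/0.206 = 4.854 of baseline.
Only the CYP2B6 route changed, so 4.854 = x·6.2 + (1 − x), giving x = 0.74.

0.74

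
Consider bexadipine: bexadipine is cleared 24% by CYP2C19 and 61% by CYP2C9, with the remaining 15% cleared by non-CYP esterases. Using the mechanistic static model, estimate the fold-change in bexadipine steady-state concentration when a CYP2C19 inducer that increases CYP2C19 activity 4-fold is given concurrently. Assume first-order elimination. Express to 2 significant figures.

CYP2C19: 0.24 × 4 = 0.96
CYP2C9: 0.61 (unchanged)
Other: 0.15 (unchanged)
New clearance relative to baseline: 0.96 + 0.61 + 0.15 = 1.72.
Steady-state concentration ratio = CL_old/CL_new = 1 / 1.72 = 0.58.

0.58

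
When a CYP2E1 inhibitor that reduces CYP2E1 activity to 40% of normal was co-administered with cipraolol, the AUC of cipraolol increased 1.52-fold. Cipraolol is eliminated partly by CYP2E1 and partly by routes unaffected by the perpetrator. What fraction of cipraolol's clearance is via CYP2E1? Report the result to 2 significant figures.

0.57

CL'/CL = 1 / 1.52 = 0.6579
0.4·fm + (1 − fm) = 0.6579
fm = (0.6579 − 1) / (0.4 − 1) = 0.57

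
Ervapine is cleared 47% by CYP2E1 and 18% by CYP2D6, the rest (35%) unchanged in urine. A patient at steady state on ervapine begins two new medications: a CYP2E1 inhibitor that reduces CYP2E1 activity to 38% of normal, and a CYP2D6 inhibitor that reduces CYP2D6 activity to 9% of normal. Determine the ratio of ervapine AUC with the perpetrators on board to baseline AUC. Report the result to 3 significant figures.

1.84

CYP2E1: 0.47 × 0.38 = 0.1786
CYP2D6: 0.18 × 0.09 = 0.0162
Other: 0.35 (unchanged)
New clearance relative to baseline: 0.1786 + 0.0162 + 0.35 = 0.5448.
Net AUC ratio = 1 / 0.5448 = 1.84.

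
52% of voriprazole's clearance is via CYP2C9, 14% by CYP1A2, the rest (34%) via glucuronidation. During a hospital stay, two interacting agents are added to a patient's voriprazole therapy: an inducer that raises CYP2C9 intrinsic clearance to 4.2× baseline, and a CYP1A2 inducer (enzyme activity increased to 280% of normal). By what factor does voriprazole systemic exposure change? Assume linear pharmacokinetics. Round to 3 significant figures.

The CYP2C9 pathway (52% of clearance) rises to 4.2× activity: 0.52 × 4.2 = 2.184.
The CYP1A2 pathway (14% of clearance) increases to 2.8× activity: 0.14 × 2.8 = 0.392.
The remaining 34% of clearance is unaffected.
Relative clearance = 2.184 + 0.392 + 0.34 = 2.916.
Because systemic exposure varies inversely with clearance, the combined effect is 1 / 2.916 = 0.343.

0.343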